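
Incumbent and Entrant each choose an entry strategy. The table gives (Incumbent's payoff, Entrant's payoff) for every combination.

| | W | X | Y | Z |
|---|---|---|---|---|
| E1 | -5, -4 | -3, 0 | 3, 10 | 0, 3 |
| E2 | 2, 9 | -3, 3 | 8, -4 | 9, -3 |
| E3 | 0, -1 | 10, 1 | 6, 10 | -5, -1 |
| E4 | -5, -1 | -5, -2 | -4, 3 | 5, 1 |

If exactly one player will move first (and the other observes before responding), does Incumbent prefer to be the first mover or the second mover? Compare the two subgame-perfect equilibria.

If Incumbent leads: Entrant's best replies are E1→Y, E2→W, E3→Y, E4→Y; Incumbent's induced payoffs 3, 2, 6, -4; outcome (E3, Y), payoffs (6, 10).
If Entrant leads: Incumbent's best replies are W→E2, X→E3, Y→E2, Z→E2; Entrant's induced payoffs 9, 1, -4, -3; outcome (E2, W), payoffs (2, 9).
Incumbent gets 6 moving first and 2 moving second, so Incumbent prefers to move first.

first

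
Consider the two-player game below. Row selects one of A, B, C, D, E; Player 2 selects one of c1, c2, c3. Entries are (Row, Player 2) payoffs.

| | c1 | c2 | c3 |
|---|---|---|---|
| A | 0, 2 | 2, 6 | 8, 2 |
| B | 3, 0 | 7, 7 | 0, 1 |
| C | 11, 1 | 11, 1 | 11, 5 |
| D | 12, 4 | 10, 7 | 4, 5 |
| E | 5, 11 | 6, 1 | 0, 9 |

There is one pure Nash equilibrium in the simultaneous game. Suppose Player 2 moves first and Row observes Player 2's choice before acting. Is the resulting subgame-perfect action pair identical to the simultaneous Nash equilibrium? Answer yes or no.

Solve by backward induction (Player 2 leads).
- c1: BR = D, leader payoff 4.
- c2: BR = C, leader payoff 1.
- c3: BR = C, leader payoff 5.
Among 4, 1, 5, the best is 5 at c3. Subgame-perfect outcome: (C, c3) with payoffs (11, 5).
Now find the simultaneous Nash equilibrium.
Row's best replies: c1→D; c2→C; c3→C.
Player 2's best replies: A→c2; B→c2; C→c3; D→c2; E→c1.
Only (C, c3) has each player best-responding; Nash payoffs (11, 5).
Sequential outcome (C, c3) coincides with the Nash profile (C, c3).

yes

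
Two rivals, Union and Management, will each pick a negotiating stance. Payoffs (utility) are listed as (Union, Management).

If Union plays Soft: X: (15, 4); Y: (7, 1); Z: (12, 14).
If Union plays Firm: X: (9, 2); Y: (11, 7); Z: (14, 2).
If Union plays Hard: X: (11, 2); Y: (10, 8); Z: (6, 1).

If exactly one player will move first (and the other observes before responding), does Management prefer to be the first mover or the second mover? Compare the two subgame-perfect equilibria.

If Union leads: Management's best replies are Soft→Z, Firm→Y, Hard→Y; Union's induced payoffs 12, 11, 10; outcome (Soft, Z), payoffs (12, 14).
If Management leads: Union's best replies are X→Soft, Y→Firm, Z→Firm; Management's induced payoffs 4, 7, 2; outcome (Firm, Y), payoffs (11, 7).
Management gets 7 moving first and 14 moving second, so Management prefers to move second.

second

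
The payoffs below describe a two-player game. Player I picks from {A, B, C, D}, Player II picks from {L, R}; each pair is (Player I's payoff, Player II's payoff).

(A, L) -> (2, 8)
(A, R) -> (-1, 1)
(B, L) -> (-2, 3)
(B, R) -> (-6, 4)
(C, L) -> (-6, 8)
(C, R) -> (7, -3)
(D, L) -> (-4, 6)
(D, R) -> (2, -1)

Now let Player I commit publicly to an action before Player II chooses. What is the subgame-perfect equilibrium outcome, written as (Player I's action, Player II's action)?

Work backward from Player II's decision.
- A → Player II plays L (best of 8, 1); Player I gets 2.
- B → Player II plays R (best of 3, 4); Player I gets -6.
- C → Player II plays L (best of 8, -3); Player I gets -6.
- D → Player II plays L (best of 6, -1); Player I gets -4.
Player I's induced payoffs are 2, -6, -6, -4, so Player I commits to A. Subgame-perfect outcome: (A, L) with payoffs (2, 8).

(A, L)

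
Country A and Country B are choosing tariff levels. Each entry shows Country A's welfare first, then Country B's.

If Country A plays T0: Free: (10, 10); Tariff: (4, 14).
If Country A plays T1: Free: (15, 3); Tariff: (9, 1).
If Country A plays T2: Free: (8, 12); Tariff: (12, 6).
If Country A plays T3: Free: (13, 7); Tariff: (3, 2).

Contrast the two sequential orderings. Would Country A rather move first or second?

first

If Country A leads: Country B's best replies are T0→Tariff, T1→Free, T2→Free, T3→Free; Country A's induced payoffs 4, 15, 8, 13; outcome (T1, Free), payoffs (15, 3).
If Country B leads: Country A's best replies are Free→T1, Tariff→T2; Country B's induced payoffs 3, 6; outcome (T2, Tariff), payoffs (12, 6).
Country A gets 15 moving first and 12 moving second, so Country A prefers to move first.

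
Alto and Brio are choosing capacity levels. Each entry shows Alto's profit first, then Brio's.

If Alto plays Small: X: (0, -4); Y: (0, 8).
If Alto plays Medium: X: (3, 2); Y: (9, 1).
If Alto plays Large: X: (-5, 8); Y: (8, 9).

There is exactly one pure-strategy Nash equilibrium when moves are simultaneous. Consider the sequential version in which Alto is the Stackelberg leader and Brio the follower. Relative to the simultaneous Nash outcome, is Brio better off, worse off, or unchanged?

Solve by backward induction (Alto leads).
- Small: BR = Y, leader payoff 0.
- Medium: BR = X, leader payoff 3.
- Large: BR = Y, leader payoff 8.
Among 0, 3, 8, the best is 8 at Large. Subgame-perfect outcome: (Large, Y) with payoffs (8, 9).
Under simultaneous play:
Alto's best replies: X→Medium; Y→Medium.
Brio's best replies: Small→Y; Medium→X; Large→Y.
The unique mutual best reply is (Medium, X), giving (3, 2).
Brio earns 9 sequentially versus 2 at the Nash outcome: better off.

better off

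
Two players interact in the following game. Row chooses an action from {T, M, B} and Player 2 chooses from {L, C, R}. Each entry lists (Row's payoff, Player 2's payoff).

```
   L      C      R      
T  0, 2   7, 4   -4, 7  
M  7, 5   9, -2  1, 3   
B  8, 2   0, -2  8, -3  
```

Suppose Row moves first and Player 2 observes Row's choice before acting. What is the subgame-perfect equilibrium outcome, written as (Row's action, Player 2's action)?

(B, L)

Player 2 best-responds to each possible Row move:
- T: Player 2 compares 2, 4, 7 and picks R; Row would get -4.
- M: Player 2 compares 5, -2, 3 and picks L; Row would get 7.
- B: Player 2 compares 2, -2, -3 and picks L; Row would get 8.
Maximizing over -4, 7, 8, Row chooses B. Subgame-perfect outcome: (B, L) with payoffs (8, 2).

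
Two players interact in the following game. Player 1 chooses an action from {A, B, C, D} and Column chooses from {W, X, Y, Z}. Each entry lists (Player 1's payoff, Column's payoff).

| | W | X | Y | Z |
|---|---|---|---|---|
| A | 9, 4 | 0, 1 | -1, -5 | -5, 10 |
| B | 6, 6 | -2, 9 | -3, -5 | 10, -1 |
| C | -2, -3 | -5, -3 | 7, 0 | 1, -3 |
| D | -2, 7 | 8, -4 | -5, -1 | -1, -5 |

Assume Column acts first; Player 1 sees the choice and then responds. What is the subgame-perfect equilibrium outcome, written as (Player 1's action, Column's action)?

(A, W)

Work backward from Player 1's decision.
- W: Player 1 compares 9, 6, -2, -2 and picks A; Column would get 4.
- X: Player 1 compares 0, -2, -5, 8 and picks D; Column would get -4.
- Y: Player 1 compares -1, -3, 7, -5 and picks C; Column would get 0.
- Z: Player 1 compares -5, 10, 1, -1 and picks B; Column would get -1.
Maximizing over 4, -4, 0, -1, Column chooses W. Subgame-perfect outcome: (A, W) with payoffs (9, 4).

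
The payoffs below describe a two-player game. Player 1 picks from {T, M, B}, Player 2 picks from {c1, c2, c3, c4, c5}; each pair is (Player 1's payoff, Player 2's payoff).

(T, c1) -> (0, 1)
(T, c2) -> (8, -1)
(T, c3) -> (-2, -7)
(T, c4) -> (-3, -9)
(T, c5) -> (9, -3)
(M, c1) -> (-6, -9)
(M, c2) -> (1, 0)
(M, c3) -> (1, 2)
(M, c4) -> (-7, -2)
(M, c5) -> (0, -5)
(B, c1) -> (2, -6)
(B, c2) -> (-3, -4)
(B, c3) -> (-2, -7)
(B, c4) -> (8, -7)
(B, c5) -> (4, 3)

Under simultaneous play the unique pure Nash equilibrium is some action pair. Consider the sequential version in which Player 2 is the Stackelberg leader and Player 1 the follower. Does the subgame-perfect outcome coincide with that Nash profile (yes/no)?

yes

Player 1 best-responds to each possible Player 2 move:
- c1: Player 1 compares 0, -6, 2 and picks B; Player 2 would get -6.
- c2: Player 1 compares 8, 1, -3 and picks T; Player 2 would get -1.
- c3: Player 1 compares -2, 1, -2 and picks M; Player 2 would get 2.
- c4: Player 1 compares -3, -7, 8 and picks B; Player 2 would get -7.
- c5: Player 1 compares 9, 0, 4 and picks T; Player 2 would get -3.
Among -6, -1, 2, -7, -3, the best is 2 at c3. Subgame-perfect outcome: (M, c3) with payoffs (1, 2).
Under simultaneous play:
Player 1's best replies: c1→B; c2→T; c3→M; c4→B; c5→T.
Player 2's best replies: T→c1; M→c3; B→c5.
Only (M, c3) has each player best-responding; Nash payoffs (1, 2).
Sequential outcome (M, c3) coincides with the Nash profile (M, c3).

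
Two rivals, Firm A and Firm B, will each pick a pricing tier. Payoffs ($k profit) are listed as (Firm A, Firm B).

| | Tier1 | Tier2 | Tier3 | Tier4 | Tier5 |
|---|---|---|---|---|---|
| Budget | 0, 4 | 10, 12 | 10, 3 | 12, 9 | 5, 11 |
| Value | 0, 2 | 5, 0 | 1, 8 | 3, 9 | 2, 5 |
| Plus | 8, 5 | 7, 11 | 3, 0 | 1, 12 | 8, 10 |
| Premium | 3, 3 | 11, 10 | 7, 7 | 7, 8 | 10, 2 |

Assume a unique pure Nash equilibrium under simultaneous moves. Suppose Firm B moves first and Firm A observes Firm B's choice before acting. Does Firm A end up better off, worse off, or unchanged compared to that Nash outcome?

Work backward from Firm A's decision.
- Tier1: Firm A compares 0, 0, 8, 3 and picks Plus; Firm B would get 5.
- Tier2: Firm A compares 10, 5, 7, 11 and picks Premium; Firm B would get 10.
- Tier3: Firm A compares 10, 1, 3, 7 and picks Budget; Firm B would get 3.
- Tier4: Firm A compares 12, 3, 1, 7 and picks Budget; Firm B would get 9.
- Tier5: Firm A compares 5, 2, 8, 10 and picks Premium; Firm B would get 2.
Firm B's induced payoffs are 5, 10, 3, 9, 2, so Firm B commits to Tier2. Subgame-perfect outcome: (Premium, Tier2) with payoffs (11, 10).
Now find the simultaneous Nash equilibrium.
Firm A's best replies: Tier1→Plus; Tier2→Premium; Tier3→Budget; Tier4→Budget; Tier5→Premium.
Firm B's best replies: Budget→Tier2; Value→Tier4; Plus→Tier4; Premium→Tier2.
The unique mutual best reply is (Premium, Tier2), giving (11, 10).
Firm A earns 11 sequentially versus 11 at the Nash outcome: unchanged.

unchanged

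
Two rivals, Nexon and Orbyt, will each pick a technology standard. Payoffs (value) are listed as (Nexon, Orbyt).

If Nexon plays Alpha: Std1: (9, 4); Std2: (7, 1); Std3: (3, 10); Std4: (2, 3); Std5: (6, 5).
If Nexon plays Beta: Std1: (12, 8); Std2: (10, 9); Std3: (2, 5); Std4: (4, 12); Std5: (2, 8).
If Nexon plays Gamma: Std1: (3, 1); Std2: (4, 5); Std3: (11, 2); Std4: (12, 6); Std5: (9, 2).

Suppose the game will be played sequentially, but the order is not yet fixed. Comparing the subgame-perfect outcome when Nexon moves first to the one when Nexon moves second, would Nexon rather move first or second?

If Nexon leads: Orbyt's best replies are Alpha→Std3, Beta→Std4, Gamma→Std4; Nexon's induced payoffs 3, 4, 12; outcome (Gamma, Std4), payoffs (12, 6).
If Orbyt leads: Nexon's best replies are Std1→Beta, Std2→Beta, Std3→Gamma, Std4→Gamma, Std5→Gamma; Orbyt's induced payoffs 8, 9, 2, 6, 2; outcome (Beta, Std2), payoffs (10, 9).
Nexon gets 12 moving first and 10 moving second, so Nexon prefers to move first.

first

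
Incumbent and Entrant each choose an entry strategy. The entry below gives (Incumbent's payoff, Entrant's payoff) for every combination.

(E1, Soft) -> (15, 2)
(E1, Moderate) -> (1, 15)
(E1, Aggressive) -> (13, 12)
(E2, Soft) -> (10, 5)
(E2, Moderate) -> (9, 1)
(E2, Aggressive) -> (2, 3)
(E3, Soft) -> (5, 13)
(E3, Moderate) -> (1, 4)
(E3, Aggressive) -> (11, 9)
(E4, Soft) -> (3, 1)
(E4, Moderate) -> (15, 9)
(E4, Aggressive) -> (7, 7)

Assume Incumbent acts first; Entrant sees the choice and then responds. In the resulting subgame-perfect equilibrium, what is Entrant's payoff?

9

Entrant best-responds to each possible Incumbent move:
- E1: Entrant compares 2, 15, 12 and picks Moderate; Incumbent would get 1.
- E2: Entrant compares 5, 1, 3 and picks Soft; Incumbent would get 10.
- E3: Entrant compares 13, 4, 9 and picks Soft; Incumbent would get 5.
- E4: Entrant compares 1, 9, 7 and picks Moderate; Incumbent would get 15.
Maximizing over 1, 10, 5, 15, Incumbent chooses E4. Subgame-perfect outcome: (E4, Moderate) with payoffs (15, 9).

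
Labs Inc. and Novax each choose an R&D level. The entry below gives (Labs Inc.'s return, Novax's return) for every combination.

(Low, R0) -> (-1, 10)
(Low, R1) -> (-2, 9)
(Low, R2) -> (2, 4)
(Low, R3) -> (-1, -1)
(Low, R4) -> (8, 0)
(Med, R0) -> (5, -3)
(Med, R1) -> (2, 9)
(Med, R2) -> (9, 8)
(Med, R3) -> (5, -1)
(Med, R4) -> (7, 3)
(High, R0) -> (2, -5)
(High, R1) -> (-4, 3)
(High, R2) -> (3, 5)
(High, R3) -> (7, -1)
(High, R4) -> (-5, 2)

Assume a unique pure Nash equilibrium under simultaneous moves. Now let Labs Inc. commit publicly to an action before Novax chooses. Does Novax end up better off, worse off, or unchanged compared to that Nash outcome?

Solve by backward induction (Labs Inc. leads).
- Low: Novax compares 10, 9, 4, -1, 0 and picks R0; Labs Inc. would get -1.
- Med: Novax compares -3, 9, 8, -1, 3 and picks R1; Labs Inc. would get 2.
- High: Novax compares -5, 3, 5, -1, 2 and picks R2; Labs Inc. would get 3.
Labs Inc.'s induced payoffs are -1, 2, 3, so Labs Inc. commits to High. Subgame-perfect outcome: (High, R2) with payoffs (3, 5).
Under simultaneous play:
Labs Inc.'s best replies: R0→Med; R1→Med; R2→Med; R3→High; R4→Low.
Novax's best replies: Low→R0; Med→R1; High→R2.
Only (Med, R1) has each player best-responding; Nash payoffs (2, 9).
Novax earns 5 sequentially versus 9 at the Nash outcome: worse off.

worse off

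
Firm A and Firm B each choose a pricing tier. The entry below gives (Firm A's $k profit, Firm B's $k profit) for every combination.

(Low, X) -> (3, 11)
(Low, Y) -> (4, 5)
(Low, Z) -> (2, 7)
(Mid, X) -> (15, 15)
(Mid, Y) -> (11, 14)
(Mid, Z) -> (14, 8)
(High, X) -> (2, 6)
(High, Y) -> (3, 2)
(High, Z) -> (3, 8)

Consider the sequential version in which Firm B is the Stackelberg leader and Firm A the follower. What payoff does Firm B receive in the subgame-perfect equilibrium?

Solve by backward induction (Firm B leads).
- X → Firm A plays Mid (best of 3, 15, 2); Firm B gets 15.
- Y → Firm A plays Mid (best of 4, 11, 3); Firm B gets 14.
- Z → Firm A plays Mid (best of 2, 14, 3); Firm B gets 8.
Maximizing over 15, 14, 8, Firm B chooses X. Subgame-perfect outcome: (Mid, X) with payoffs (15, 15).

15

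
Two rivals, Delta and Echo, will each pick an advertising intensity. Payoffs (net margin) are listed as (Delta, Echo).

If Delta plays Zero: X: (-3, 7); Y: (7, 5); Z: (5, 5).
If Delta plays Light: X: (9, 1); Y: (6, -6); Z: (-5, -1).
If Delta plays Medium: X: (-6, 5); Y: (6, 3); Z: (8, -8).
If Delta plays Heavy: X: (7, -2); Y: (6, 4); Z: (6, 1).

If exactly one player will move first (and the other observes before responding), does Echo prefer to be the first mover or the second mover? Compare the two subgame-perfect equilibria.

If Delta leads: Echo's best replies are Zero→X, Light→X, Medium→X, Heavy→Y; Delta's induced payoffs -3, 9, -6, 6; outcome (Light, X), payoffs (9, 1).
If Echo leads: Delta's best replies are X→Light, Y→Zero, Z→Medium; Echo's induced payoffs 1, 5, -8; outcome (Zero, Y), payoffs (7, 5).
Echo gets 5 moving first and 1 moving second, so Echo prefers to move first.

first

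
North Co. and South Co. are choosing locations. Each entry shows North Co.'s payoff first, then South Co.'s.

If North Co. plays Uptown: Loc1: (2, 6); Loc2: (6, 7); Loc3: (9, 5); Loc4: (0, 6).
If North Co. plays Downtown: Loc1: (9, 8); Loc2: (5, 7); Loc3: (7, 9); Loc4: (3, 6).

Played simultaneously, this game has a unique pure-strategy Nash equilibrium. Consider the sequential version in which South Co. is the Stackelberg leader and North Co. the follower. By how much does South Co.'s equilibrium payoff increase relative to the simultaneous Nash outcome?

Solve by backward induction (South Co. leads).
- Loc1 → North Co. plays Downtown (best of 2, 9); South Co. gets 8.
- Loc2 → North Co. plays Uptown (best of 6, 5); South Co. gets 7.
- Loc3 → North Co. plays Uptown (best of 9, 7); South Co. gets 5.
- Loc4 → North Co. plays Downtown (best of 0, 3); South Co. gets 6.
Among 8, 7, 5, 6, the best is 8 at Loc1. Subgame-perfect outcome: (Downtown, Loc1) with payoffs (9, 8).
For the simultaneous game, intersect best replies.
North Co.'s best replies: Loc1→Downtown; Loc2→Uptown; Loc3→Uptown; Loc4→Downtown.
South Co.'s best replies: Uptown→Loc2; Downtown→Loc3.
The unique mutual best reply is (Uptown, Loc2), giving (6, 7).
South Co.'s commitment gain: 8 − 7 = 1.

1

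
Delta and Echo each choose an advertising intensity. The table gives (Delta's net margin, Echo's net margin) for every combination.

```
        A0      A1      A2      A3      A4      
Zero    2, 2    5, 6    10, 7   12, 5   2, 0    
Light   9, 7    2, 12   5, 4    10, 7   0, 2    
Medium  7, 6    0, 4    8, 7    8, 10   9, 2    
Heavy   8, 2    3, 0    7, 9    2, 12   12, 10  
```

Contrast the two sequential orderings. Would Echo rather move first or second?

first

If Delta leads: Echo's best replies are Zero→A2, Light→A1, Medium→A3, Heavy→A3; Delta's induced payoffs 10, 2, 8, 2; outcome (Zero, A2), payoffs (10, 7).
If Echo leads: Delta's best replies are A0→Light, A1→Zero, A2→Zero, A3→Zero, A4→Heavy; Echo's induced payoffs 7, 6, 7, 5, 10; outcome (Heavy, A4), payoffs (12, 10).
Echo gets 10 moving first and 7 moving second, so Echo prefers to move first.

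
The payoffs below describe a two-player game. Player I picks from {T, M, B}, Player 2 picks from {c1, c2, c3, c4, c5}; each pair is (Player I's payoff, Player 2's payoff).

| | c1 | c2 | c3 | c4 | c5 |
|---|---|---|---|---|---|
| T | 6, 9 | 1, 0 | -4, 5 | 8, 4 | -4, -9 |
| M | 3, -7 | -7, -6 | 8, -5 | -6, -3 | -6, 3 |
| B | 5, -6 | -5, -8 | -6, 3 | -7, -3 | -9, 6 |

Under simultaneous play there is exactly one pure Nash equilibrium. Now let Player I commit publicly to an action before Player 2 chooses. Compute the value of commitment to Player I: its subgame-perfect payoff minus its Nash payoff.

Solve by backward induction (Player I leads).
- T → Player 2 plays c1 (best of 9, 0, 5, 4, -9); Player I gets 6.
- M → Player 2 plays c5 (best of -7, -6, -5, -3, 3); Player I gets -6.
- B → Player 2 plays c5 (best of -6, -8, 3, -3, 6); Player I gets -9.
Among 6, -6, -9, the best is 6 at T. Subgame-perfect outcome: (T, c1) with payoffs (6, 9).
Under simultaneous play:
Player I's best replies: c1→T; c2→T; c3→M; c4→T; c5→T.
Player 2's best replies: T→c1; M→c5; B→c5.
The unique mutual best reply is (T, c1), giving (6, 9).
Player I's commitment gain: 6 − 6 = 0.

0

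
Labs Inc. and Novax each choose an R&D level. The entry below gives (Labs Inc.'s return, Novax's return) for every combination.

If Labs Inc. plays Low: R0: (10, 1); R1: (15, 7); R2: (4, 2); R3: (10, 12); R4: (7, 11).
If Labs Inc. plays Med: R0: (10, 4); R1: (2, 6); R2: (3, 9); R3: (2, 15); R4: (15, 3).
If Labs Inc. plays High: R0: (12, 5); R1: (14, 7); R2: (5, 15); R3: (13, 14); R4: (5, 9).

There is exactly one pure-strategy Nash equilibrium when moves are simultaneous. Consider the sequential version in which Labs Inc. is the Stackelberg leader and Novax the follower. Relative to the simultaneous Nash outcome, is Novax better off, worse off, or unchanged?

Novax best-responds to each possible Labs Inc. move:
- Low: Novax compares 1, 7, 2, 12, 11 and picks R3; Labs Inc. would get 10.
- Med: Novax compares 4, 6, 9, 15, 3 and picks R3; Labs Inc. would get 2.
- High: Novax compares 5, 7, 15, 14, 9 and picks R2; Labs Inc. would get 5.
Maximizing over 10, 2, 5, Labs Inc. chooses Low. Subgame-perfect outcome: (Low, R3) with payoffs (10, 12).
For the simultaneous game, intersect best replies.
Labs Inc.'s best replies: R0→High; R1→Low; R2→High; R3→High; R4→Med.
Novax's best replies: Low→R3; Med→R3; High→R2.
The unique mutual best reply is (High, R2), giving (5, 15).
Novax earns 12 sequentially versus 15 at the Nash outcome: worse off.

worse off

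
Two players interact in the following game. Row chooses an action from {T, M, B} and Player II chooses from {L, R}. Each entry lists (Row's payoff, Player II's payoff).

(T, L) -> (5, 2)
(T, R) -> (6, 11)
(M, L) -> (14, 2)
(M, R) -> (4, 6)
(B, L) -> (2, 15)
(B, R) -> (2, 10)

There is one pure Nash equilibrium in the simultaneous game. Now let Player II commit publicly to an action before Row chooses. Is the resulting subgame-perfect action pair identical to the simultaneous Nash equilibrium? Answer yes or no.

Row best-responds to each possible Player II move:
- L: Row compares 5, 14, 2 and picks M; Player II would get 2.
- R: Row compares 6, 4, 2 and picks T; Player II would get 11.
Among 2, 11, the best is 11 at R. Subgame-perfect outcome: (T, R) with payoffs (6, 11).
For the simultaneous game, intersect best replies.
Row's best replies: L→M; R→T.
Player II's best replies: T→R; M→R; B→L.
The unique mutual best reply is (T, R), giving (6, 11).
Sequential outcome (T, R) coincides with the Nash profile (T, R).

yes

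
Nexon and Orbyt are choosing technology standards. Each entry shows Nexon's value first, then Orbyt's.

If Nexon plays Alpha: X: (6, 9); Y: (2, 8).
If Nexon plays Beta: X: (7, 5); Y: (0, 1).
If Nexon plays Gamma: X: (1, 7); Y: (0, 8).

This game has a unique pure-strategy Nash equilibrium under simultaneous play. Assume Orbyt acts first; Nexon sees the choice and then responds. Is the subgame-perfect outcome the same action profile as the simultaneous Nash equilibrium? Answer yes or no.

Backward induction with Orbyt moving first.
- X → Nexon plays Beta (best of 6, 7, 1); Orbyt gets 5.
- Y → Nexon plays Alpha (best of 2, 0, 0); Orbyt gets 8.
Orbyt's induced payoffs are 5, 8, so Orbyt commits to Y. Subgame-perfect outcome: (Alpha, Y) with payoffs (2, 8).
Now find the simultaneous Nash equilibrium.
Nexon's best replies: X→Beta; Y→Alpha.
Orbyt's best replies: Alpha→X; Beta→X; Gamma→Y.
The unique mutual best reply is (Beta, X), giving (7, 5).
Sequential outcome (Alpha, Y) differs from the Nash profile (Beta, X).

no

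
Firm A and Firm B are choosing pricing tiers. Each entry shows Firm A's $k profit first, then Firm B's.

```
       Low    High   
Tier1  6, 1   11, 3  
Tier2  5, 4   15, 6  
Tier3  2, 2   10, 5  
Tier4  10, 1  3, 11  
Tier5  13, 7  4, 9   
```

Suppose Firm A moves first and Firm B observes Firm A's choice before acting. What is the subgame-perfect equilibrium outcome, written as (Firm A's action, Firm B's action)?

(Tier2, High)

Work backward from Firm B's decision.
- Tier1: Firm B compares 1, 3 and picks High; Firm A would get 11.
- Tier2: Firm B compares 4, 6 and picks High; Firm A would get 15.
- Tier3: Firm B compares 2, 5 and picks High; Firm A would get 10.
- Tier4: Firm B compares 1, 11 and picks High; Firm A would get 3.
- Tier5: Firm B compares 7, 9 and picks High; Firm A would get 4.
Maximizing over 11, 15, 10, 3, 4, Firm A chooses Tier2. Subgame-perfect outcome: (Tier2, High) with payoffs (15, 6).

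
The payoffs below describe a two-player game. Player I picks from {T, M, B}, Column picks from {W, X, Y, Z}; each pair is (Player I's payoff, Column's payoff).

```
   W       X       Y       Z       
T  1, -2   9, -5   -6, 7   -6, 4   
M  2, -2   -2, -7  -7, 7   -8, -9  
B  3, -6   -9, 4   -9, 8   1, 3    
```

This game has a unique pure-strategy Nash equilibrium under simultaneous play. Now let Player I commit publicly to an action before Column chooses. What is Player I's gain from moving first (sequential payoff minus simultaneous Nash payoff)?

Work backward from Column's decision.
- T → Column plays Y (best of -2, -5, 7, 4); Player I gets -6.
- M → Column plays Y (best of -2, -7, 7, -9); Player I gets -7.
- B → Column plays Y (best of -6, 4, 8, 3); Player I gets -9.
Among -6, -7, -9, the best is -6 at T. Subgame-perfect outcome: (T, Y) with payoffs (-6, 7).
For the simultaneous game, intersect best replies.
Player I's best replies: W→B; X→T; Y→T; Z→B.
Column's best replies: T→Y; M→Y; B→Y.
The unique mutual best reply is (T, Y), giving (-6, 7).
Player I's commitment gain: -6 − -6 = 0.

0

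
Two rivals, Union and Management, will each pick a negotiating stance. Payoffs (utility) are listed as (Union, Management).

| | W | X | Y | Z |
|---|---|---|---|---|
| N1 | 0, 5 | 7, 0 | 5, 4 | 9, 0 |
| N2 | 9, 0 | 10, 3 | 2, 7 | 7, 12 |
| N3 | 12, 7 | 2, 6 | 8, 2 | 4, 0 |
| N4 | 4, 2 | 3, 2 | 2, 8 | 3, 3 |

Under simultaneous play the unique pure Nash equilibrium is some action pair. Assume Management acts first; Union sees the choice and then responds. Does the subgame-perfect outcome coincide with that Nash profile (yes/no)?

Work backward from Union's decision.
- W → Union plays N3 (best of 0, 9, 12, 4); Management gets 7.
- X → Union plays N2 (best of 7, 10, 2, 3); Management gets 3.
- Y → Union plays N3 (best of 5, 2, 8, 2); Management gets 2.
- Z → Union plays N1 (best of 9, 7, 4, 3); Management gets 0.
Management's induced payoffs are 7, 3, 2, 0, so Management commits to W. Subgame-perfect outcome: (N3, W) with payoffs (12, 7).
Now find the simultaneous Nash equilibrium.
Union's best replies: W→N3; X→N2; Y→N3; Z→N1.
Management's best replies: N1→W; N2→Z; N3→W; N4→Y.
Only (N3, W) has each player best-responding; Nash payoffs (12, 7).
Sequential outcome (N3, W) coincides with the Nash profile (N3, W).

yes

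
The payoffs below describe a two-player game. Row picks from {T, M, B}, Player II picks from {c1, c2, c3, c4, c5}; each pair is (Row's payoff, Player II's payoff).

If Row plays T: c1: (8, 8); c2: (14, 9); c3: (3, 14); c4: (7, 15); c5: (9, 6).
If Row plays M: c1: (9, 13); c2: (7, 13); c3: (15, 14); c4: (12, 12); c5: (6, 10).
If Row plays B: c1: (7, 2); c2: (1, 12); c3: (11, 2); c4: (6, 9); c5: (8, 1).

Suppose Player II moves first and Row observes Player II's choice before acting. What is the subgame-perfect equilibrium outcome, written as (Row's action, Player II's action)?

Work backward from Row's decision.
- c1: Row compares 8, 9, 7 and picks M; Player II would get 13.
- c2: Row compares 14, 7, 1 and picks T; Player II would get 9.
- c3: Row compares 3, 15, 11 and picks M; Player II would get 14.
- c4: Row compares 7, 12, 6 and picks M; Player II would get 12.
- c5: Row compares 9, 6, 8 and picks T; Player II would get 6.
Among 13, 9, 14, 12, 6, the best is 14 at c3. Subgame-perfect outcome: (M, c3) with payoffs (15, 14).

(M, c3)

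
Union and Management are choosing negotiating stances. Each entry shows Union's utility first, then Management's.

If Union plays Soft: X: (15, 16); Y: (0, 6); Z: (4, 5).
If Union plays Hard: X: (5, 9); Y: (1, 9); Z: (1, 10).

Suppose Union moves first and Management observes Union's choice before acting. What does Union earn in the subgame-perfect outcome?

Work backward from Management's decision.
- Soft: Management compares 16, 6, 5 and picks X; Union would get 15.
- Hard: Management compares 9, 9, 10 and picks Z; Union would get 1.
Union's induced payoffs are 15, 1, so Union commits to Soft. Subgame-perfect outcome: (Soft, X) with payoffs (15, 16).

15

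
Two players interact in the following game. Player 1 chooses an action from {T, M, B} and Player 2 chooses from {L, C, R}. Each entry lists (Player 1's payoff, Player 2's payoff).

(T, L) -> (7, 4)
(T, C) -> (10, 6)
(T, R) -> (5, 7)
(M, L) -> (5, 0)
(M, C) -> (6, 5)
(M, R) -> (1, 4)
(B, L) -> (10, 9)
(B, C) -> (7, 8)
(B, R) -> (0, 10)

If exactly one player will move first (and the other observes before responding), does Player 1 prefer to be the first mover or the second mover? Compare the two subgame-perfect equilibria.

If Player 1 leads: Player 2's best replies are T→R, M→C, B→R; Player 1's induced payoffs 5, 6, 0; outcome (M, C), payoffs (6, 5).
If Player 2 leads: Player 1's best replies are L→B, C→T, R→T; Player 2's induced payoffs 9, 6, 7; outcome (B, L), payoffs (10, 9).
Player 1 gets 6 moving first and 10 moving second, so Player 1 prefers to move second.

second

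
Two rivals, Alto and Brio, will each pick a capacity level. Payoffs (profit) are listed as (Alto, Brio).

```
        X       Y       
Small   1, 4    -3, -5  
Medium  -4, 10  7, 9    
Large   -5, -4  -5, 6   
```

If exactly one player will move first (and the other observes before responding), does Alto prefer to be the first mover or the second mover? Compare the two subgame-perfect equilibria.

If Alto leads: Brio's best replies are Small→X, Medium→X, Large→Y; Alto's induced payoffs 1, -4, -5; outcome (Small, X), payoffs (1, 4).
If Brio leads: Alto's best replies are X→Small, Y→Medium; Brio's induced payoffs 4, 9; outcome (Medium, Y), payoffs (7, 9).
Alto gets 1 moving first and 7 moving second, so Alto prefers to move second.

second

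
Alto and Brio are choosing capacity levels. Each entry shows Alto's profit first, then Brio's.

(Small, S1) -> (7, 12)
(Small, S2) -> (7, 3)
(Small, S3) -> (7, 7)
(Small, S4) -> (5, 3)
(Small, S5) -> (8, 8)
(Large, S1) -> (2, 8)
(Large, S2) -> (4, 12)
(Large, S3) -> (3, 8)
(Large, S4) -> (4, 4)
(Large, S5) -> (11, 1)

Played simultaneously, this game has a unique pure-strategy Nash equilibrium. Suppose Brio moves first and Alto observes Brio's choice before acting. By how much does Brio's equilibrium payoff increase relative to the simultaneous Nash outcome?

Solve by backward induction (Brio leads).
- S1: Alto compares 7, 2 and picks Small; Brio would get 12.
- S2: Alto compares 7, 4 and picks Small; Brio would get 3.
- S3: Alto compares 7, 3 and picks Small; Brio would get 7.
- S4: Alto compares 5, 4 and picks Small; Brio would get 3.
- S5: Alto compares 8, 11 and picks Large; Brio would get 1.
Brio's induced payoffs are 12, 3, 7, 3, 1, so Brio commits to S1. Subgame-perfect outcome: (Small, S1) with payoffs (7, 12).
For the simultaneous game, intersect best replies.
Alto's best replies: S1→Small; S2→Small; S3→Small; S4→Small; S5→Large.
Brio's best replies: Small→S1; Large→S2.
The unique mutual best reply is (Small, S1), giving (7, 12).
Brio's commitment gain: 12 − 12 = 0.

0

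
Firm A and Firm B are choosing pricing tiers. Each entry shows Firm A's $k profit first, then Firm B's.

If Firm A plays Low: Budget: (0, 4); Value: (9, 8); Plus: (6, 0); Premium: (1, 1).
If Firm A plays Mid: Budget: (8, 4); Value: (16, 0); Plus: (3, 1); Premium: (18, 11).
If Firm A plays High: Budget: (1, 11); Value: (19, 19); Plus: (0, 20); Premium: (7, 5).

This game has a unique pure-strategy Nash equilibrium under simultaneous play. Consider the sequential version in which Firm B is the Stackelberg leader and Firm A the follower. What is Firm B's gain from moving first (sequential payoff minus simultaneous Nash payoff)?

Solve by backward induction (Firm B leads).
- Budget: BR = Mid, leader payoff 4.
- Value: BR = High, leader payoff 19.
- Plus: BR = Low, leader payoff 0.
- Premium: BR = Mid, leader payoff 11.
Maximizing over 4, 19, 0, 11, Firm B chooses Value. Subgame-perfect outcome: (High, Value) with payoffs (19, 19).
Now find the simultaneous Nash equilibrium.
Firm A's best replies: Budget→Mid; Value→High; Plus→Low; Premium→Mid.
Firm B's best replies: Low→Value; Mid→Premium; High→Plus.
Only (Mid, Premium) has each player best-responding; Nash payoffs (18, 11).
Firm B's commitment gain: 19 − 11 = 8.

8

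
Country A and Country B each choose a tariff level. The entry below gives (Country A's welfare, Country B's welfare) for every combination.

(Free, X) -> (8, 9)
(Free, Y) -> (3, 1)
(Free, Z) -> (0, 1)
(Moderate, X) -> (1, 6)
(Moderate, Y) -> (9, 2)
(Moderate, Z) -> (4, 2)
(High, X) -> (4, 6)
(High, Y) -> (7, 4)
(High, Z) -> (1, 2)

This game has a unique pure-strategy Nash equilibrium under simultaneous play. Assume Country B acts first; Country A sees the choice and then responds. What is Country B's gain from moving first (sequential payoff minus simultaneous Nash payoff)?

0

Backward induction with Country B moving first.
- X: BR = Free, leader payoff 9.
- Y: BR = Moderate, leader payoff 2.
- Z: BR = Moderate, leader payoff 2.
Among 9, 2, 2, the best is 9 at X. Subgame-perfect outcome: (Free, X) with payoffs (8, 9).
Now find the simultaneous Nash equilibrium.
Country A's best replies: X→Free; Y→Moderate; Z→Moderate.
Country B's best replies: Free→X; Moderate→X; High→X.
Only (Free, X) has each player best-responding; Nash payoffs (8, 9).
Country B's commitment gain: 9 − 9 = 0.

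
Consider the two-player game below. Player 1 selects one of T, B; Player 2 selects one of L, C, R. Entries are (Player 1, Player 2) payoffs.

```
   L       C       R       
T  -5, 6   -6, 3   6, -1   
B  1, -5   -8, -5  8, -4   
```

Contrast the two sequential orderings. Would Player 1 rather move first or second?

If Player 1 leads: Player 2's best replies are T→L, B→R; Player 1's induced payoffs -5, 8; outcome (B, R), payoffs (8, -4).
If Player 2 leads: Player 1's best replies are L→B, C→T, R→B; Player 2's induced payoffs -5, 3, -4; outcome (T, C), payoffs (-6, 3).
Player 1 gets 8 moving first and -6 moving second, so Player 1 prefers to move first.

first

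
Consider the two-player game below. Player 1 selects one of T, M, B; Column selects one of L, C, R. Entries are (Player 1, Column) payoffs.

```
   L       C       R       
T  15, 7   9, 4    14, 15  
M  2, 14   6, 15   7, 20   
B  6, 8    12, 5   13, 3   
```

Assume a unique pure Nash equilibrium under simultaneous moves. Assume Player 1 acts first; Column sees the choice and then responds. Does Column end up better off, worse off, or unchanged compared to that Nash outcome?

unchanged

Backward induction with Player 1 moving first.
- T: BR = R, leader payoff 14.
- M: BR = R, leader payoff 7.
- B: BR = L, leader payoff 6.
Among 14, 7, 6, the best is 14 at T. Subgame-perfect outcome: (T, R) with payoffs (14, 15).
Under simultaneous play:
Player 1's best replies: L→T; C→B; R→T.
Column's best replies: T→R; M→R; B→L.
Only (T, R) has each player best-responding; Nash payoffs (14, 15).
Column earns 15 sequentially versus 15 at the Nash outcome: unchanged.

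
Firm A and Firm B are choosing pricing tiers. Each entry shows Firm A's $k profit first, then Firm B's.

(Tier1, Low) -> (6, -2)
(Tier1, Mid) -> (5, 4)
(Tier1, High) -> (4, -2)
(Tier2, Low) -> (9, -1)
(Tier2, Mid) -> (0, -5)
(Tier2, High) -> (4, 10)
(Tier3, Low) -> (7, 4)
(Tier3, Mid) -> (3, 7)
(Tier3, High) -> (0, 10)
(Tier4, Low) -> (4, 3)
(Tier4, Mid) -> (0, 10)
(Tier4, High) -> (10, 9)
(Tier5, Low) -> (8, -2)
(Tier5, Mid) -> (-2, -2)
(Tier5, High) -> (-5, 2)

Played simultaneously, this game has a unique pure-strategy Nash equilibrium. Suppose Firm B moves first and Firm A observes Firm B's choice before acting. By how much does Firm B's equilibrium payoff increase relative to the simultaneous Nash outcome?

Backward induction with Firm B moving first.
- Low: BR = Tier2, leader payoff -1.
- Mid: BR = Tier1, leader payoff 4.
- High: BR = Tier4, leader payoff 9.
Among -1, 4, 9, the best is 9 at High. Subgame-perfect outcome: (Tier4, High) with payoffs (10, 9).
For the simultaneous game, intersect best replies.
Firm A's best replies: Low→Tier2; Mid→Tier1; High→Tier4.
Firm B's best replies: Tier1→Mid; Tier2→High; Tier3→High; Tier4→Mid; Tier5→High.
The unique mutual best reply is (Tier1, Mid), giving (5, 4).
Firm B's commitment gain: 9 − 4 = 5.

5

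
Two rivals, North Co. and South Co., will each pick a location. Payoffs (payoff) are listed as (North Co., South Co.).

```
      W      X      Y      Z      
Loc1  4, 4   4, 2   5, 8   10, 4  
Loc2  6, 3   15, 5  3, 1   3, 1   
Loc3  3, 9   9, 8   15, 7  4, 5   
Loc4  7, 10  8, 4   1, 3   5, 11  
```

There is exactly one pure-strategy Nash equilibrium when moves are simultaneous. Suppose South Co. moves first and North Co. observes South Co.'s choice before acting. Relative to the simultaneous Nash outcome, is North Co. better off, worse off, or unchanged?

North Co. best-responds to each possible South Co. move:
- W: North Co. compares 4, 6, 3, 7 and picks Loc4; South Co. would get 10.
- X: North Co. compares 4, 15, 9, 8 and picks Loc2; South Co. would get 5.
- Y: North Co. compares 5, 3, 15, 1 and picks Loc3; South Co. would get 7.
- Z: North Co. compares 10, 3, 4, 5 and picks Loc1; South Co. would get 4.
South Co.'s induced payoffs are 10, 5, 7, 4, so South Co. commits to W. Subgame-perfect outcome: (Loc4, W) with payoffs (7, 10).
For the simultaneous game, intersect best replies.
North Co.'s best replies: W→Loc4; X→Loc2; Y→Loc3; Z→Loc1.
South Co.'s best replies: Loc1→Y; Loc2→X; Loc3→W; Loc4→Z.
Only (Loc2, X) has each player best-responding; Nash payoffs (15, 5).
North Co. earns 7 sequentially versus 15 at the Nash outcome: worse off.

worse off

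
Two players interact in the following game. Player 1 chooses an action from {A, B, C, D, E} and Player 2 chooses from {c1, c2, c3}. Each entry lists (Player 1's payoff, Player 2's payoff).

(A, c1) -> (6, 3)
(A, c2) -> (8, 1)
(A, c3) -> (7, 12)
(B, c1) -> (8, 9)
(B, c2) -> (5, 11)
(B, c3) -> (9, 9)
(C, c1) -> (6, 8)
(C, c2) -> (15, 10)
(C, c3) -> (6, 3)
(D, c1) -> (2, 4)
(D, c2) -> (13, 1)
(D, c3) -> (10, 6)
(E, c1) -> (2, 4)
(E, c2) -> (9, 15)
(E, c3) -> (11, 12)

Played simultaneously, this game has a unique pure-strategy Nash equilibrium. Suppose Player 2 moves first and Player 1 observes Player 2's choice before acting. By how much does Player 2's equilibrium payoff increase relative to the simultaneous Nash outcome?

Solve by backward induction (Player 2 leads).
- c1: Player 1 compares 6, 8, 6, 2, 2 and picks B; Player 2 would get 9.
- c2: Player 1 compares 8, 5, 15, 13, 9 and picks C; Player 2 would get 10.
- c3: Player 1 compares 7, 9, 6, 10, 11 and picks E; Player 2 would get 12.
Among 9, 10, 12, the best is 12 at c3. Subgame-perfect outcome: (E, c3) with payoffs (11, 12).
Under simultaneous play:
Player 1's best replies: c1→B; c2→C; c3→E.
Player 2's best replies: A→c3; B→c2; C→c2; D→c3; E→c2.
Only (C, c2) has each player best-responding; Nash payoffs (15, 10).
Player 2's commitment gain: 12 − 10 = 2.

2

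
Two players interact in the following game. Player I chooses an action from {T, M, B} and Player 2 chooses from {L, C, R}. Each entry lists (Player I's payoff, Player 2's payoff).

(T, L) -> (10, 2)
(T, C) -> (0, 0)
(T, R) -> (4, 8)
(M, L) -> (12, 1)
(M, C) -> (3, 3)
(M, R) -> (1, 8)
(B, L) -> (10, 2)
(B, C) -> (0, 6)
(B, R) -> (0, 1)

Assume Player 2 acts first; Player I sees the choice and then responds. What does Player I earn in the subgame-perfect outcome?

4

Player I best-responds to each possible Player 2 move:
- L: Player I compares 10, 12, 10 and picks M; Player 2 would get 1.
- C: Player I compares 0, 3, 0 and picks M; Player 2 would get 3.
- R: Player I compares 4, 1, 0 and picks T; Player 2 would get 8.
Among 1, 3, 8, the best is 8 at R. Subgame-perfect outcome: (T, R) with payoffs (4, 8).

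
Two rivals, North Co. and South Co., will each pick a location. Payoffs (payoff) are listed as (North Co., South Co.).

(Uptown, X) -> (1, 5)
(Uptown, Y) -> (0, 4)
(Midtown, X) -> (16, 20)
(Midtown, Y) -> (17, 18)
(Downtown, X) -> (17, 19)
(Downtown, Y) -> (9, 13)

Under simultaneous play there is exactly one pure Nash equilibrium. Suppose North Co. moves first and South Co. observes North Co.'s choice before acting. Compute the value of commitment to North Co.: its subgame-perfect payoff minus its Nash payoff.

0

Work backward from South Co.'s decision.
- Uptown: South Co. compares 5, 4 and picks X; North Co. would get 1.
- Midtown: South Co. compares 20, 18 and picks X; North Co. would get 16.
- Downtown: South Co. compares 19, 13 and picks X; North Co. would get 17.
Among 1, 16, 17, the best is 17 at Downtown. Subgame-perfect outcome: (Downtown, X) with payoffs (17, 19).
Under simultaneous play:
North Co.'s best replies: X→Downtown; Y→Midtown.
South Co.'s best replies: Uptown→X; Midtown→X; Downtown→X.
The unique mutual best reply is (Downtown, X), giving (17, 19).
North Co.'s commitment gain: 17 − 17 = 0.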